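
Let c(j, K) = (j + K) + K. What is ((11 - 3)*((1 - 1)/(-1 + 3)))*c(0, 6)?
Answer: 0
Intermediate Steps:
c(j, K) = j + 2*K (c(j, K) = (K + j) + K = j + 2*K)
((11 - 3)*((1 - 1)/(-1 + 3)))*c(0, 6) = ((11 - 3)*((1 - 1)/(-1 + 3)))*(0 + 2*6) = (8*(0/2))*(0 + 12) = (8*(0*(½)))*12 = (8*0)*12 = 0*12 = 0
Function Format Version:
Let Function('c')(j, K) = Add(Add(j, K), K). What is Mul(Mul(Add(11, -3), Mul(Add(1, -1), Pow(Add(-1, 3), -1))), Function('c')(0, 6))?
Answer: 0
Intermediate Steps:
Function('c')(j, K) = Add(j, Mul(2, K)) (Function('c')(j, K) = Add(Add(K, j), K) = Add(j, Mul(2, K)))
Mul(Mul(Add(11, -3), Mul(Add(1, -1), Pow(Add(-1, 3), -1))), Function('c')(0, 6)) = Mul(Mul(Add(11, -3), Mul(Add(1, -1), Pow(Add(-1, 3), -1))), Add(0, Mul(2, 6))) = Mul(Mul(8, Mul(0, Pow(2, -1))), Add(0, 12)) = Mul(Mul(8, Mul(0, Rational(1, 2))), 12) = Mul(Mul(8, 0), 12) = Mul(0, 12) = 0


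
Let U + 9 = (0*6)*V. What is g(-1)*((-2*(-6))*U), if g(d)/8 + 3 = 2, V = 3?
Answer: 864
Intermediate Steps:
g(d) = -8 (g(d) = -24 + 8*2 = -24 + 16 = -8)
U = -9 (U = -9 + (0*6)*3 = -9 + 0*3 = -9 + 0 = -9)
g(-1)*((-2*(-6))*U) = -8*(-2*(-6))*(-9) = -96*(-9) = -8*(-108) = 864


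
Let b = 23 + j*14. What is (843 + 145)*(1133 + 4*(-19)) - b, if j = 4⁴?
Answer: 1040709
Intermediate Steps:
j = 256
b = 3607 (b = 23 + 256*14 = 23 + 3584 = 3607)
(843 + 145)*(1133 + 4*(-19)) - b = (843 + 145)*(1133 + 4*(-19)) - 1*3607 = 988*(1133 - 76) - 3607 = 988*1057 - 3607 = 1044316 - 3607 = 1040709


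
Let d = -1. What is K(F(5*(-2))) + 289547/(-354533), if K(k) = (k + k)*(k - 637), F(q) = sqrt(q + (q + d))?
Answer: -15179933/354533 - 1274*I*sqrt(21) ≈ -42.817 - 5838.2*I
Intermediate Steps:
F(q) = sqrt(-1 + 2*q) (F(q) = sqrt(q + (q - 1)) = sqrt(q + (-1 + q)) = sqrt(-1 + 2*q))
K(k) = 2*k*(-637 + k) (K(k) = (2*k)*(-637 + k) = 2*k*(-637 + k))
K(F(5*(-2))) + 289547/(-354533) = 2*sqrt(-1 + 2*(5*(-2)))*(-637 + sqrt(-1 + 2*(5*(-2)))) + 289547/(-354533) = 2*sqrt(-1 + 2*(-10))*(-637 + sqrt(-1 + 2*(-10))) + 289547*(-1/354533) = 2*sqrt(-1 - 20)*(-637 + sqrt(-1 - 20)) - 289547/354533 = 2*sqrt(-21)*(-637 + sqrt(-21)) - 289547/354533 = 2*(I*sqrt(21))*(-637 + I*sqrt(21)) - 289547/354533 = 2*I*sqrt(21)*(-637 + I*sqrt(21)) - 289547/354533 = -289547/354533 + 2*I*sqrt(21)*(-637 + I*sqrt(21))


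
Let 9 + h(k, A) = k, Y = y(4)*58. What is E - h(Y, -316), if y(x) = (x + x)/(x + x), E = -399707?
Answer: -399756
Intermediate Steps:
y(x) = 1 (y(x) = (2*x)/((2*x)) = (2*x)*(1/(2*x)) = 1)
Y = 58 (Y = 1*58 = 58)
h(k, A) = -9 + k
E - h(Y, -316) = -399707 - (-9 + 58) = -399707 - 1*49 = -399707 - 49 = -399756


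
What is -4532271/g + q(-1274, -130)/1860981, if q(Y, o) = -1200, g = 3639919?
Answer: -2812946040217/2257940033513 ≈ -1.2458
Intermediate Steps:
-4532271/g + q(-1274, -130)/1860981 = -4532271/3639919 - 1200/1860981 = -4532271*1/3639919 - 1200*1/1860981 = -4532271/3639919 - 400/620327 = -2812946040217/2257940033513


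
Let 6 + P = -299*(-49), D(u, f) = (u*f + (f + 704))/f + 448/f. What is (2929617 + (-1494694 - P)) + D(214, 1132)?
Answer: 401999807/283 ≈ 1.4205e+6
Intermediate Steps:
D(u, f) = 448/f + (704 + f + f*u)/f (D(u, f) = (f*u + (704 + f))/f + 448/f = (704 + f + f*u)/f + 448/f = 448/f + (704 + f + f*u)/f)
P = 14645 (P = -6 - 299*(-49) = -6 + 14651 = 14645)
(2929617 + (-1494694 - P)) + D(214, 1132) = (2929617 + (-1494694 - 1*14645)) + (1 + 214 + 1152/1132) = (2929617 + (-1494694 - 14645)) + (1 + 214 + 1152*(1/1132)) = (2929617 - 1509339) + (1 + 214 + 288/283) = 1420278 + 61133/283 = 401999807/283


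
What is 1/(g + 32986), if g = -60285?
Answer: -1/27299 ≈ -3.6631e-5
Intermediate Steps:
1/(g + 32986) = 1/(-60285 + 32986) = 1/(-27299) = -1/27299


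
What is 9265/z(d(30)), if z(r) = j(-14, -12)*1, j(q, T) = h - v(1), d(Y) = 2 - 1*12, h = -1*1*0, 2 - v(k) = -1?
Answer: -9265/3 ≈ -3088.3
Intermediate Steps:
v(k) = 3 (v(k) = 2 - 1*(-1) = 2 + 1 = 3)
h = 0 (h = -1*0 = 0)
d(Y) = -10 (d(Y) = 2 - 12 = -10)
j(q, T) = -3 (j(q, T) = 0 - 1*3 = 0 - 3 = -3)
z(r) = -3 (z(r) = -3*1 = -3)
9265/z(d(30)) = 9265/(-3) = 9265*(-1/3) = -9265/3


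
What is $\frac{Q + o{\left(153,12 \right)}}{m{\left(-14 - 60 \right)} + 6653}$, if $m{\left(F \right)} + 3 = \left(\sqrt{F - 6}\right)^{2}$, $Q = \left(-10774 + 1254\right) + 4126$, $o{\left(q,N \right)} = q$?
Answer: $- \frac{1747}{2190} \approx -0.79772$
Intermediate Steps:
$Q = -5394$ ($Q = -9520 + 4126 = -5394$)
$m{\left(F \right)} = -9 + F$ ($m{\left(F \right)} = -3 + \left(\sqrt{F - 6}\right)^{2} = -3 + \left(\sqrt{-6 + F}\right)^{2} = -3 + \left(-6 + F\right) = -9 + F$)
$\frac{Q + o{\left(153,12 \right)}}{m{\left(-14 - 60 \right)} + 6653} = \frac{-5394 + 153}{\left(-9 - 74\right) + 6653} = - \frac{5241}{\left(-9 - 74\right) + 6653} = - \frac{5241}{-83 + 6653} = - \frac{5241}{6570} = \left(-5241\right) \frac{1}{6570} = - \frac{1747}{2190}$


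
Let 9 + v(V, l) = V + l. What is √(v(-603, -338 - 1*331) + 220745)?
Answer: 2*√54866 ≈ 468.47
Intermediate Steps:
v(V, l) = -9 + V + l (v(V, l) = -9 + (V + l) = -9 + V + l)
√(v(-603, -338 - 1*331) + 220745) = √((-9 - 603 + (-338 - 1*331)) + 220745) = √((-9 - 603 + (-338 - 331)) + 220745) = √((-9 - 603 - 669) + 220745) = √(-1281 + 220745) = √219464 = 2*√54866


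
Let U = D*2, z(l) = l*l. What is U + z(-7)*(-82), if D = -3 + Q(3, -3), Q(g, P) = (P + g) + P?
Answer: -4030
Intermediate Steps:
z(l) = l**2
Q(g, P) = g + 2*P
D = -6 (D = -3 + (3 + 2*(-3)) = -3 + (3 - 6) = -3 - 3 = -6)
U = -12 (U = -6*2 = -12)
U + z(-7)*(-82) = -12 + (-7)**2*(-82) = -12 + 49*(-82) = -12 - 4018 = -4030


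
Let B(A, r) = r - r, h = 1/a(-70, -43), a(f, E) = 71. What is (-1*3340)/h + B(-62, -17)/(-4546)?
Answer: -237140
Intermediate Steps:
h = 1/71 ≈ 0.014085
B(A, r) = 0
(-1*3340)/h + B(-62, -17)/(-4546) = (-1*3340)/(1/71) + 0/(-4546) = -3340*71 + 0*(-1/4546) = -237140 + 0 = -237140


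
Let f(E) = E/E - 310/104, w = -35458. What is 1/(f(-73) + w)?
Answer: -52/1843919 ≈ -2.8201e-5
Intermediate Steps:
f(E) = -103/52 (f(E) = 1 - 310*1/104 = 1 - 155/52 = -103/52)
1/(f(-73) + w) = 1/(-103/52 - 35458) = 1/(-1843919/52) = -52/1843919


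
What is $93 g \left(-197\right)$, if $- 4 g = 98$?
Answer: $\frac{897729}{2} \approx 4.4886 \cdot 10^{5}$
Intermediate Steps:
$g = - \frac{49}{2}$ ($g = \left(- \frac{1}{4}\right) 98 = - \frac{49}{2} \approx -24.5$)
$93 g \left(-197\right) = 93 \left(- \frac{49}{2}\right) \left(-197\right) = \left(- \frac{4557}{2}\right) \left(-197\right) = \frac{897729}{2}$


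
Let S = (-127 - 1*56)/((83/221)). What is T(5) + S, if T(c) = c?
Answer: -40028/83 ≈ -482.27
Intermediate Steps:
S = -40443/83 (S = (-127 - 56)/((83*(1/221))) = -183/83/221 = -183*221/83 = -40443/83 ≈ -487.27)
T(5) + S = 5 - 40443/83 = -40028/83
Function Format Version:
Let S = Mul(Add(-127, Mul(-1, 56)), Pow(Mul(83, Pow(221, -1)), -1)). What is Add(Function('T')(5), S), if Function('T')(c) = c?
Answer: Rational(-40028, 83) ≈ -482.27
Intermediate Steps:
S = Rational(-40443, 83) (S = Mul(Add(-127, -56), Pow(Mul(83, Rational(1, 221)), -1)) = Mul(-183, Pow(Rational(83, 221), -1)) = Mul(-183, Rational(221, 83)) = Rational(-40443, 83) ≈ -487.27)
Add(Function('T')(5), S) = Add(5, Rational(-40443, 83)) = Rational(-40028, 83)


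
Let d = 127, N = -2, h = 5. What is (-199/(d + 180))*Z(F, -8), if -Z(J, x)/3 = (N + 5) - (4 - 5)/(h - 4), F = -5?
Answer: 2388/307 ≈ 7.7785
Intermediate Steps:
Z(J, x) = -12 (Z(J, x) = -3*((-2 + 5) - (4 - 5)/(5 - 4)) = -3*(3 - (-1)/1) = -3*(3 - (-1)) = -3*(3 - 1*(-1)) = -3*(3 + 1) = -3*4 = -12)
(-199/(d + 180))*Z(F, -8) = -199/(127 + 180)*(-12) = -199/307*(-12) = 2388/307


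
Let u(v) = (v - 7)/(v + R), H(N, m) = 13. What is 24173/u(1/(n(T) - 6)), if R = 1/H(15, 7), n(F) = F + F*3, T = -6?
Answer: -410941/2743 ≈ -149.81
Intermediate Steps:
n(F) = 4*F (n(F) = F + 3*F = 4*F)
R = 1/13 ≈ 0.076923
u(v) = (-7 + v)/(1/13 + v) (u(v) = (v - 7)/(v + 1/13) = (-7 + v)/(1/13 + v))
24173/u(1/(n(T) - 6)) = 24173/((13*(-7 + 1/(4*(-6) - 6))/(1 + 13/(4*(-6) - 6)))) = 24173/((13*(-7 + 1/(-24 - 6))/(1 + 13/(-24 - 6)))) = 24173/((13*(-7 + 1/(-30))/(1 + 13/(-30)))) = 24173/((13*(-7 - 1/30)/(1 + 13*(-1/30)))) = 24173/((13*(-211/30)/(1 - 13/30))) = 24173/((13*(-211/30)/(17/30))) = 24173/((13*(30/17)*(-211/30))) = 24173/(-2743/17) = 24173*(-17/2743) = -410941/2743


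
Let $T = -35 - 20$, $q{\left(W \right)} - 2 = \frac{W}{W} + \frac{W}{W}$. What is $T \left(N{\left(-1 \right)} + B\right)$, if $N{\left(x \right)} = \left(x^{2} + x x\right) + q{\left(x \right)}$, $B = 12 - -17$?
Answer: $-1925$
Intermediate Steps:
$B = 29$ ($B = 12 + 17 = 29$)
$q{\left(W \right)} = 4$ ($q{\left(W \right)} = 2 + \left(\frac{W}{W} + \frac{W}{W}\right) = 2 + \left(1 + 1\right) = 2 + 2 = 4$)
$T = -55$ ($T = -35 - 20 = -55$)
$N{\left(x \right)} = 4 + 2 x^{2}$ ($N{\left(x \right)} = \left(x^{2} + x x\right) + 4 = \left(x^{2} + x^{2}\right) + 4 = 2 x^{2} + 4 = 4 + 2 x^{2}$)
$T \left(N{\left(-1 \right)} + B\right) = - 55 \left(\left(4 + 2 \left(-1\right)^{2}\right) + 29\right) = - 55 \left(\left(4 + 2 \cdot 1\right) + 29\right) = - 55 \left(\left(4 + 2\right) + 29\right) = - 55 \left(6 + 29\right) = \left(-55\right) 35 = -1925$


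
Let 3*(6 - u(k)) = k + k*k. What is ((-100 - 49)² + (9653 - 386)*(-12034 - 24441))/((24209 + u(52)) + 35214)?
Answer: -1013974872/175531 ≈ -5776.6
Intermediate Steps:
u(k) = 6 - k/3 - k²/3 (u(k) = 6 - (k + k*k)/3 = 6 - (k + k²)/3 = 6 + (-k/3 - k²/3) = 6 - k/3 - k²/3)
((-100 - 49)² + (9653 - 386)*(-12034 - 24441))/((24209 + u(52)) + 35214) = ((-100 - 49)² + (9653 - 386)*(-12034 - 24441))/((24209 + (6 - ⅓*52 - ⅓*52²)) + 35214) = ((-149)² + 9267*(-36475))/((24209 + (6 - 52/3 - ⅓*2704)) + 35214) = (22201 - 338013825)/((24209 + (6 - 52/3 - 2704/3)) + 35214) = -337991624/((24209 - 2738/3) + 35214) = -337991624/(69889/3 + 35214) = -337991624/175531/3 = -337991624*3/175531 = -1013974872/175531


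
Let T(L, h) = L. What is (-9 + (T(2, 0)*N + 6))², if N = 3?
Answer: 9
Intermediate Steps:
(-9 + (T(2, 0)*N + 6))² = (-9 + (2*3 + 6))² = (-9 + (6 + 6))² = (-9 + 12)² = 3² = 9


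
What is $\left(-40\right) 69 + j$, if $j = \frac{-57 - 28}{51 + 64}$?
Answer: $- \frac{63497}{23} \approx -2760.7$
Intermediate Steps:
$j = - \frac{17}{23}$ ($j = - \frac{85}{115} = \left(-85\right) \frac{1}{115} = - \frac{17}{23} \approx -0.73913$)
$\left(-40\right) 69 + j = \left(-40\right) 69 - \frac{17}{23} = -2760 - \frac{17}{23} = - \frac{63497}{23}$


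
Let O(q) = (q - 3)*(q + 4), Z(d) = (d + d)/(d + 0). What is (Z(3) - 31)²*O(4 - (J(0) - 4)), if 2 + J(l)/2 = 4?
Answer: 6728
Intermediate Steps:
Z(d) = 2 (Z(d) = (2*d)/d = 2)
J(l) = 4 (J(l) = -4 + 2*4 = -4 + 8 = 4)
O(q) = (-3 + q)*(4 + q)
(Z(3) - 31)²*O(4 - (J(0) - 4)) = (2 - 31)²*(-12 + (4 - (4 - 4)) + (4 - (4 - 4))²) = (-29)²*(-12 + (4 - 1*0) + (4 - 1*0)²) = 841*(-12 + (4 + 0) + (4 + 0)²) = 841*(-12 + 4 + 4²) = 841*(-12 + 4 + 16) = 841*8 = 6728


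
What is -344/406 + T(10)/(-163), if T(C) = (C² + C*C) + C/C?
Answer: -68839/33089 ≈ -2.0804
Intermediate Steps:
T(C) = 1 + 2*C² (T(C) = (C² + C²) + 1 = 2*C² + 1 = 1 + 2*C²)
-344/406 + T(10)/(-163) = -344/406 + (1 + 2*10²)/(-163) = -344*1/406 + (1 + 2*100)*(-1/163) = -172/203 + (1 + 200)*(-1/163) = -172/203 + 201*(-1/163) = -172/203 - 201/163 = -68839/33089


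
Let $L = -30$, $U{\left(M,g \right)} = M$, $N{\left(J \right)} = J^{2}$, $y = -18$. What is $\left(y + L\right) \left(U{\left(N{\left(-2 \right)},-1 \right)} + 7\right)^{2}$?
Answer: $-5808$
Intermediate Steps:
$\left(y + L\right) \left(U{\left(N{\left(-2 \right)},-1 \right)} + 7\right)^{2} = \left(-18 - 30\right) \left(\left(-2\right)^{2} + 7\right)^{2} = - 48 \left(4 + 7\right)^{2} = - 48 \cdot 11^{2} = \left(-48\right) 121 = -5808$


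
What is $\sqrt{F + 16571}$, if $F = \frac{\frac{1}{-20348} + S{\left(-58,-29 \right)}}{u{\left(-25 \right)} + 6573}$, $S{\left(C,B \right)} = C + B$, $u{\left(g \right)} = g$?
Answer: $\frac{\sqrt{18386081709954752233}}{33309676} \approx 128.73$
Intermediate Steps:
$S{\left(C,B \right)} = B + C$
$F = - \frac{1770277}{133238704}$ ($F = \frac{\frac{1}{-20348} - 87}{-25 + 6573} = \frac{- \frac{1}{20348} - 87}{6548} = \left(- \frac{1770277}{20348}\right) \frac{1}{6548} = - \frac{1770277}{133238704} \approx -0.013287$)
$\sqrt{F + 16571} = \sqrt{- \frac{1770277}{133238704} + 16571} = \sqrt{\frac{2207896793707}{133238704}} = \frac{\sqrt{18386081709954752233}}{33309676}$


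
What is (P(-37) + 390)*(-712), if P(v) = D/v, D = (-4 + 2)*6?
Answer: -10282704/37 ≈ -2.7791e+5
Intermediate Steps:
D = -12 (D = -2*6 = -12)
P(v) = -12/v
(P(-37) + 390)*(-712) = (-12/(-37) + 390)*(-712) = (-12*(-1/37) + 390)*(-712) = (12/37 + 390)*(-712) = (14442/37)*(-712) = -10282704/37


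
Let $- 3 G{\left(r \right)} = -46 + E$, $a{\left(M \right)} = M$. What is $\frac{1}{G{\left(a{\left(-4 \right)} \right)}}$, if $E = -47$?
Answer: $\frac{1}{31} \approx 0.032258$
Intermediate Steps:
$G{\left(r \right)} = 31$ ($G{\left(r \right)} = - \frac{-46 - 47}{3} = \left(- \frac{1}{3}\right) \left(-93\right) = 31$)
$\frac{1}{G{\left(a{\left(-4 \right)} \right)}} = \frac{1}{31}$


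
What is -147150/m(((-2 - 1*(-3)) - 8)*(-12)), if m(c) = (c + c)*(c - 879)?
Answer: 1635/1484 ≈ 1.1018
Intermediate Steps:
m(c) = 2*c*(-879 + c) (m(c) = (2*c)*(-879 + c) = 2*c*(-879 + c))
-147150/m(((-2 - 1*(-3)) - 8)*(-12)) = -147150*(-1/(24*(-879 + ((-2 - 1*(-3)) - 8)*(-12))*((-2 - 1*(-3)) - 8))) = -147150*(-1/(24*(-879 + ((-2 + 3) - 8)*(-12))*((-2 + 3) - 8))) = -147150*(-1/(24*(1 - 8)*(-879 + (1 - 8)*(-12)))) = -147150*1/(168*(-879 - 7*(-12))) = -147150*1/(168*(-879 + 84)) = -147150/(2*84*(-795)) = -147150/(-133560) = -147150*(-1/133560) = 1635/1484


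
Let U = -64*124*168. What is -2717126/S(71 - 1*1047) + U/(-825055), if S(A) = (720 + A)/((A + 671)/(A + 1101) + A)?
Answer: -783373324460179/75433600 ≈ -1.0385e+7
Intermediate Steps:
S(A) = (720 + A)/(A + (671 + A)/(1101 + A)) (S(A) = (720 + A)/((671 + A)/(1101 + A) + A) = (720 + A)/(A + (671 + A)/(1101 + A)))
U = -1333248 (U = -7936*168 = -1333248)
-2717126/S(71 - 1*1047) + U/(-825055) = -2717126*(671 + (71 - 1*1047)² + 1102*(71 - 1*1047))/(792720 + (71 - 1*1047)² + 1821*(71 - 1*1047)) - 1333248/(-825055) = -2717126*(671 + (71 - 1047)² + 1102*(71 - 1047))/(792720 + (71 - 1047)² + 1821*(71 - 1047)) - 1333248*(-1/825055) = -2717126*(671 + (-976)² + 1102*(-976))/(792720 + (-976)² + 1821*(-976)) + 190464/117865 = -2717126*(671 + 952576 - 1075552)/(792720 + 952576 - 1777296) + 190464/117865 = -2717126/(-32000/(-122305)) + 190464/117865 = -2717126/((-1/122305*(-32000))) + 190464/117865 = -2717126/6400/24461 + 190464/117865 = -2717126*24461/6400 + 190464/117865 = -33231809543/3200 + 190464/117865 = -783373324460179/75433600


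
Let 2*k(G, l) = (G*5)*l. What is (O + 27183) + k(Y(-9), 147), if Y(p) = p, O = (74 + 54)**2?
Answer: 80519/2 ≈ 40260.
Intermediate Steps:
O = 16384 (O = 128**2 = 16384)
k(G, l) = 5*G*l/2 (k(G, l) = ((G*5)*l)/2 = ((5*G)*l)/2 = (5*G*l)/2 = 5*G*l/2)
(O + 27183) + k(Y(-9), 147) = (16384 + 27183) + (5/2)*(-9)*147 = 43567 - 6615/2 = 80519/2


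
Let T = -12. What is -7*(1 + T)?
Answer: 77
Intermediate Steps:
-7*(1 + T) = -7*(1 - 12) = -7*(-11) = 77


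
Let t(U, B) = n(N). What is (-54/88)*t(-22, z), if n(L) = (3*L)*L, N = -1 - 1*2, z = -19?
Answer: -729/44 ≈ -16.568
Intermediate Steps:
N = -3 (N = -1 - 2 = -3)
n(L) = 3*L**2
t(U, B) = 27 (t(U, B) = 3*(-3)**2 = 3*9 = 27)
(-54/88)*t(-22, z) = -54/88*27 = -54*1/88*27 = -27/44*27 = -729/44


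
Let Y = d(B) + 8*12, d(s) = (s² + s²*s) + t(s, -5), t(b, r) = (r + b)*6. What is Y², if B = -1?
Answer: 3600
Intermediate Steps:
t(b, r) = 6*b + 6*r (t(b, r) = (b + r)*6 = 6*b + 6*r)
d(s) = -30 + s² + s³ + 6*s (d(s) = (s² + s²*s) + (6*s + 6*(-5)) = (s² + s³) + (6*s - 30) = (s² + s³) + (-30 + 6*s) = -30 + s² + s³ + 6*s)
Y = 60 (Y = (-30 + (-1)² + (-1)³ + 6*(-1)) + 8*12 = (-30 + 1 - 1 - 6) + 96 = -36 + 96 = 60)
Y² = 60² = 3600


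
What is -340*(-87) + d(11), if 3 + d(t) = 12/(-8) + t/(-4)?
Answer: 118291/4 ≈ 29573.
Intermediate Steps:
d(t) = -9/2 - t/4 (d(t) = -3 + (12/(-8) + t/(-4)) = -3 + (12*(-1/8) + t*(-1/4)) = -3 + (-3/2 - t/4) = -9/2 - t/4)
-340*(-87) + d(11) = -340*(-87) + (-9/2 - 1/4*11) = 29580 + (-9/2 - 11/4) = 29580 - 29/4 = 118291/4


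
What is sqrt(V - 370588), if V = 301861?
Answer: I*sqrt(68727) ≈ 262.16*I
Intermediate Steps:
sqrt(V - 370588) = sqrt(301861 - 370588) = sqrt(-68727) = I*sqrt(68727)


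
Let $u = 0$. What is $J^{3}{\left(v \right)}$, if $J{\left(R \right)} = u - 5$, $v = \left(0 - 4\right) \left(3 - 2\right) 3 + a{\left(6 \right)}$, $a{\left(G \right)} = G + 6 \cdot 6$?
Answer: $-125$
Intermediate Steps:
$a{\left(G \right)} = 36 + G$ ($a{\left(G \right)} = G + 36 = 36 + G$)
$v = 30$ ($v = \left(0 - 4\right) \left(3 - 2\right) 3 + \left(36 + 6\right) = \left(-4\right) 1 \cdot 3 + 42 = \left(-4\right) 3 + 42 = -12 + 42 = 30$)
$J{\left(R \right)} = -5$ ($J{\left(R \right)} = 0 - 5 = -5$)
$J^{3}{\left(v \right)} = \left(-5\right)^{3} = -125$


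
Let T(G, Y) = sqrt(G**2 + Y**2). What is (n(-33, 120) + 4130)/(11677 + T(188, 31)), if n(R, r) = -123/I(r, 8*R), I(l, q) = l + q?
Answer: 2315327237/6543169152 - 198281*sqrt(36305)/6543169152 ≈ 0.34808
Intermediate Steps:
n(R, r) = -123/(r + 8*R)
(n(-33, 120) + 4130)/(11677 + T(188, 31)) = (-123/(120 + 8*(-33)) + 4130)/(11677 + sqrt(188**2 + 31**2)) = (-123/(120 - 264) + 4130)/(11677 + sqrt(35344 + 961)) = (-123/(-144) + 4130)/(11677 + sqrt(36305)) = (-123*(-1/144) + 4130)/(11677 + sqrt(36305)) = (41/48 + 4130)/(11677 + sqrt(36305)) = 198281/(48*(11677 + sqrt(36305)))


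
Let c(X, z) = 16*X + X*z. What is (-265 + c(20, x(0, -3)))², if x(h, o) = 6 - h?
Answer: 30625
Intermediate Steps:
(-265 + c(20, x(0, -3)))² = (-265 + 20*(16 + (6 - 1*0)))² = (-265 + 20*(16 + (6 + 0)))² = (-265 + 20*(16 + 6))² = (-265 + 20*22)² = (-265 + 440)² = 175² = 30625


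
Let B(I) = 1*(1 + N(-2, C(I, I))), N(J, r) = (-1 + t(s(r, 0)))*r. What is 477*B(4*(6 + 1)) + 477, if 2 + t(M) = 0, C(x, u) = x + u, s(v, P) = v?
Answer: -79182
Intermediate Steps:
C(x, u) = u + x
t(M) = -2 (t(M) = -2 + 0 = -2)
N(J, r) = -3*r (N(J, r) = (-1 - 2)*r = -3*r)
B(I) = 1 - 6*I (B(I) = 1*(1 - 3*(I + I)) = 1*(1 - 6*I) = 1 - 6*I)
477*B(4*(6 + 1)) + 477 = 477*(1 - 24*(6 + 1)) + 477 = 477*(1 - 24*7) + 477 = 477*(1 - 6*28) + 477 = 477*(1 - 168) + 477 = 477*(-167) + 477 = -79659 + 477 = -79182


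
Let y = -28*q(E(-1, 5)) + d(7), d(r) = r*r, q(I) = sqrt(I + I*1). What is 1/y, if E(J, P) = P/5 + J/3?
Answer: 3/83 + 8*sqrt(3)/581 ≈ 0.059994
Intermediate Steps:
E(J, P) = J/3 + P/5 (E(J, P) = P*(1/5) + J*(1/3) = P/5 + J/3 = J/3 + P/5)
q(I) = sqrt(2)*sqrt(I) (q(I) = sqrt(I + I) = sqrt(2*I) = sqrt(2)*sqrt(I))
d(r) = r**2
y = 49 - 56*sqrt(3)/3 (y = -28*sqrt(2)*sqrt((1/3)*(-1) + (1/5)*5) + 7**2 = -28*sqrt(2)*sqrt(-1/3 + 1) + 49 = -28*sqrt(2)*sqrt(2/3) + 49 = -28*sqrt(2)*sqrt(6)/3 + 49 = -56*sqrt(3)/3 + 49 = 49 - 56*sqrt(3)/3 ≈ 16.668)
1/y = 1/(49 - 56*sqrt(3)/3)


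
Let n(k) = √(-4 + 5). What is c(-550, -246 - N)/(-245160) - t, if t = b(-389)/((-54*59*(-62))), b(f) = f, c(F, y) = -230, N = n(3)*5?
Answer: 65185/22419882 ≈ 0.0029075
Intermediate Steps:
n(k) = 1 (n(k) = √1 = 1)
N = 5 (N = 1*5 = 5)
t = -389/197532 (t = -389/(-54*59*(-62)) = -389/((-3186*(-62))) = -389/197532 ≈ -0.0019693)
c(-550, -246 - N)/(-245160) - t = -230/(-245160) - 1*(-389/197532) = -230*(-1/245160) + 389/197532 = 23/24516 + 389/197532 = 65185/22419882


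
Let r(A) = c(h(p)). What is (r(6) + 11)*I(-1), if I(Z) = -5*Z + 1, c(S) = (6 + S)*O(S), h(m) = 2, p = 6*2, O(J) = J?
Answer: 162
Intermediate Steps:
p = 12
c(S) = S*(6 + S) (c(S) = (6 + S)*S = S*(6 + S))
I(Z) = 1 - 5*Z
r(A) = 16 (r(A) = 2*(6 + 2) = 2*8 = 16)
(r(6) + 11)*I(-1) = (16 + 11)*(1 - 5*(-1)) = 27*(1 + 5) = 27*6 = 162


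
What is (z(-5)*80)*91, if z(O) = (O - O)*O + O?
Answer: -36400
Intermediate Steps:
z(O) = O (z(O) = 0*O + O = 0 + O = O)
(z(-5)*80)*91 = -5*80*91 = -400*91 = -36400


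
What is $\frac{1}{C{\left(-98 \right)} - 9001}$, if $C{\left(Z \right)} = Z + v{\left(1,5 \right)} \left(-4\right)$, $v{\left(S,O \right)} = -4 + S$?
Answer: $- \frac{1}{9087} \approx -0.00011005$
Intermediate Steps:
$C{\left(Z \right)} = 12 + Z$ ($C{\left(Z \right)} = Z + \left(-4 + 1\right) \left(-4\right) = Z - -12 = Z + 12 = 12 + Z$)
$\frac{1}{C{\left(-98 \right)} - 9001} = \frac{1}{\left(12 - 98\right) - 9001} = \frac{1}{-86 - 9001} = \frac{1}{-9087} = - \frac{1}{9087}$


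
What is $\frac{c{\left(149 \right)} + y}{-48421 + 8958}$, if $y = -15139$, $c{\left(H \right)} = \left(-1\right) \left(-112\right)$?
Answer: $\frac{15027}{39463} \approx 0.38079$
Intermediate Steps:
$c{\left(H \right)} = 112$
$\frac{c{\left(149 \right)} + y}{-48421 + 8958} = \frac{112 - 15139}{-48421 + 8958} = - \frac{15027}{-39463} = \left(-15027\right) \left(- \frac{1}{39463}\right) = \frac{15027}{39463}$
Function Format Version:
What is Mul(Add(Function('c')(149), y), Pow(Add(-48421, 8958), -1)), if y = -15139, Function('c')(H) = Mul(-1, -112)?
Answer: Rational(15027, 39463) ≈ 0.38079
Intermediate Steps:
Function('c')(H) = 112
Mul(Add(Function('c')(149), y), Pow(Add(-48421, 8958), -1)) = Mul(Add(112, -15139), Pow(Add(-48421, 8958), -1)) = Mul(-15027, Pow(-39463, -1)) = Mul(-15027, Rational(-1, 39463)) = Rational(15027, 39463)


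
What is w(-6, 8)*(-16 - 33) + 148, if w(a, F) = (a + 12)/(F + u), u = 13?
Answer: 134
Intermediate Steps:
w(a, F) = (12 + a)/(13 + F) (w(a, F) = (a + 12)/(F + 13) = (12 + a)/(13 + F))
w(-6, 8)*(-16 - 33) + 148 = ((12 - 6)/(13 + 8))*(-16 - 33) + 148 = (6/21)*(-49) + 148 = ((1/21)*6)*(-49) + 148 = (2/7)*(-49) + 148 = -14 + 148 = 134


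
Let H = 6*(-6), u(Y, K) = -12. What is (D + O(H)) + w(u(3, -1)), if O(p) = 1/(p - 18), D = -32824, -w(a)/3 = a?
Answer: -1770553/54 ≈ -32788.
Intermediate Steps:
w(a) = -3*a
H = -36
O(p) = 1/(-18 + p)
(D + O(H)) + w(u(3, -1)) = (-32824 + 1/(-18 - 36)) - 3*(-12) = (-32824 + 1/(-54)) + 36 = (-32824 - 1/54) + 36 = -1772497/54 + 36 = -1770553/54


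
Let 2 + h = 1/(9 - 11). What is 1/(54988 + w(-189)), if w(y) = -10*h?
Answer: 1/55013 ≈ 1.8178e-5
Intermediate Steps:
h = -5/2 (h = -2 + 1/(9 - 11) = -2 + 1/(-2) = -2 - 1/2 = -5/2 ≈ -2.5000)
w(y) = 25 (w(y) = -10*(-5/2) = 25)
1/(54988 + w(-189)) = 1/(54988 + 25) = 1/55013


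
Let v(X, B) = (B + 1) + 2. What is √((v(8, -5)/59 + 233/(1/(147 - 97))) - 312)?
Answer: 2*√9866865/59 ≈ 106.48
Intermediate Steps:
v(X, B) = 3 + B (v(X, B) = (1 + B) + 2 = 3 + B)
√((v(8, -5)/59 + 233/(1/(147 - 97))) - 312) = √(((3 - 5)/59 + 233/(1/(147 - 97))) - 312) = √((-2*1/59 + 233/(1/50)) - 312) = √((-2/59 + 233/(1/50)) - 312) = √((-2/59 + 233*50) - 312) = √((-2/59 + 11650) - 312) = √(687348/59 - 312) = √(668940/59) = 2*√9866865/59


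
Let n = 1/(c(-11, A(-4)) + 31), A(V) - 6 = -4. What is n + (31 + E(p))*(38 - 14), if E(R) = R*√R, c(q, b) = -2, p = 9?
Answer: 40369/29 ≈ 1392.0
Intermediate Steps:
A(V) = 2 (A(V) = 6 - 4 = 2)
E(R) = R^(3/2)
n = 1/29 (n = 1/(-2 + 31) = 1/29 ≈ 0.034483)
n + (31 + E(p))*(38 - 14) = 1/29 + (31 + 9^(3/2))*(38 - 14) = 1/29 + (31 + 27)*24 = 1/29 + 58*24 = 1/29 + 1392 = 40369/29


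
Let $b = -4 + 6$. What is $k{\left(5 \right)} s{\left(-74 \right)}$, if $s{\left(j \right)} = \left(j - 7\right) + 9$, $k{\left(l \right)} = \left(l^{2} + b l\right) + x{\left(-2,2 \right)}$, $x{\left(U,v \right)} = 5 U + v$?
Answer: $-1944$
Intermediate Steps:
$x{\left(U,v \right)} = v + 5 U$
$b = 2$
$k{\left(l \right)} = -8 + l^{2} + 2 l$ ($k{\left(l \right)} = \left(l^{2} + 2 l\right) + \left(2 + 5 \left(-2\right)\right) = \left(l^{2} + 2 l\right) + \left(2 - 10\right) = \left(l^{2} + 2 l\right) - 8 = -8 + l^{2} + 2 l$)
$s{\left(j \right)} = 2 + j$ ($s{\left(j \right)} = \left(-7 + j\right) + 9 = 2 + j$)
$k{\left(5 \right)} s{\left(-74 \right)} = \left(-8 + 5^{2} + 2 \cdot 5\right) \left(2 - 74\right) = \left(-8 + 25 + 10\right) \left(-72\right) = 27 \left(-72\right) = -1944$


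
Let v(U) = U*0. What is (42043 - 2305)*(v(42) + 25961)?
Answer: 1031638218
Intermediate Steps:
v(U) = 0
(42043 - 2305)*(v(42) + 25961) = (42043 - 2305)*(0 + 25961) = 39738*25961 = 1031638218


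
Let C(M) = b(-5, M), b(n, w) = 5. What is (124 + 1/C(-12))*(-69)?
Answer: -42849/5 ≈ -8569.8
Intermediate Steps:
C(M) = 5
(124 + 1/C(-12))*(-69) = (124 + 1/5)*(-69) = (124 + ⅕)*(-69) = (621/5)*(-69) = -42849/5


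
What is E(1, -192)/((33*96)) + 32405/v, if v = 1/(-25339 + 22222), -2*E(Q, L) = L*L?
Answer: -1111070299/11 ≈ -1.0101e+8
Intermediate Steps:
E(Q, L) = -L²/2 (E(Q, L) = -L*L/2 = -L²/2)
v = -1/3117 (v = 1/(-3117) = -1/3117 ≈ -0.00032082)
E(1, -192)/((33*96)) + 32405/v = (-½*(-192)²)/((33*96)) + 32405/(-1/3117) = -½*36864/3168 + 32405*(-3117) = -18432*1/3168 - 101006385 = -64/11 - 101006385 = -1111070299/11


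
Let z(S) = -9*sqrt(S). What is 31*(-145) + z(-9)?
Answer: -4495 - 27*I ≈ -4495.0 - 27.0*I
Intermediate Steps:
31*(-145) + z(-9) = 31*(-145) - 27*I = -4495 - 27*I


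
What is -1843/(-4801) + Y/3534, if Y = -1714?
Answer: -857876/8483367 ≈ -0.10112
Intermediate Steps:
-1843/(-4801) + Y/3534 = -1843/(-4801) - 1714/3534 = -1843*(-1/4801) - 1714*1/3534 = 1843/4801 - 857/1767 = -857876/8483367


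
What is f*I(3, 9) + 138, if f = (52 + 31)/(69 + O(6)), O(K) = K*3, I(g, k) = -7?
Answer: 11425/87 ≈ 131.32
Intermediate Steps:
O(K) = 3*K
f = 83/87 (f = (52 + 31)/(69 + 3*6) = 83/(69 + 18) = 83/87 ≈ 0.95402)
f*I(3, 9) + 138 = (83/87)*(-7) + 138 = -581/87 + 138 = 11425/87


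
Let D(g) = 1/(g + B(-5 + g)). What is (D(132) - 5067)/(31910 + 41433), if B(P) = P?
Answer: -1312352/18995837 ≈ -0.069086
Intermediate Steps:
D(g) = 1/(-5 + 2*g) (D(g) = 1/(g + (-5 + g)) = 1/(-5 + 2*g))
(D(132) - 5067)/(31910 + 41433) = (1/(-5 + 2*132) - 5067)/(31910 + 41433) = (1/(-5 + 264) - 5067)/73343 = (1/259 - 5067)*(1/73343) = -1312352/259*1/73343 = -1312352/18995837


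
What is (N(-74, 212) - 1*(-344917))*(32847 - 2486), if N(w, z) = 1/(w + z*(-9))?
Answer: 20755553592973/1982 ≈ 1.0472e+10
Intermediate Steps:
N(w, z) = 1/(w - 9*z)
(N(-74, 212) - 1*(-344917))*(32847 - 2486) = (1/(-74 - 9*212) - 1*(-344917))*(32847 - 2486) = (1/(-74 - 1908) + 344917)*30361 = (1/(-1982) + 344917)*30361 = (-1/1982 + 344917)*30361 = (683625493/1982)*30361 = 20755553592973/1982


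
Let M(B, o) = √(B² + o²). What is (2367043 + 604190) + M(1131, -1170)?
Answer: 2971233 + 39*√1741 ≈ 2.9729e+6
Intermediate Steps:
(2367043 + 604190) + M(1131, -1170) = (2367043 + 604190) + √(1131² + (-1170)²) = 2971233 + √(1279161 + 1368900) = 2971233 + √2648061 = 2971233 + 39*√1741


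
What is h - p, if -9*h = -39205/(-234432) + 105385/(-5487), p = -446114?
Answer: 1721555465598823/3858985152 ≈ 4.4612e+5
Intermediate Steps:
h = 8163499495/3858985152 (h = -(-39205/(-234432) + 105385/(-5487))/9 = -(-39205*(-1/234432) + 105385*(-1/5487))/9 = -(39205/234432 - 105385/5487)/9 = -⅑*(-8163499495/428776128) = 8163499495/3858985152 ≈ 2.1155)
h - p = 8163499495/3858985152 - 1*(-446114) = 8163499495/3858985152 + 446114 = 1721555465598823/3858985152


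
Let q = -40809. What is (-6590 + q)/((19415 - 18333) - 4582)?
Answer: 47399/3500 ≈ 13.543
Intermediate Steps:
(-6590 + q)/((19415 - 18333) - 4582) = (-6590 - 40809)/((19415 - 18333) - 4582) = -47399/(1082 - 4582) = -47399/(-3500) = -47399*(-1/3500) = 47399/3500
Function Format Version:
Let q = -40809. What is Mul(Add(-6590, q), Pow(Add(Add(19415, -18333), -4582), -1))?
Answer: Rational(47399, 3500) ≈ 13.543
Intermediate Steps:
Mul(Add(-6590, q), Pow(Add(Add(19415, -18333), -4582), -1)) = Mul(Add(-6590, -40809), Pow(Add(Add(19415, -18333), -4582), -1)) = Mul(-47399, Pow(Add(1082, -4582), -1)) = Mul(-47399, Pow(-3500, -1)) = Mul(-47399, Rational(-1, 3500)) = Rational(47399, 3500)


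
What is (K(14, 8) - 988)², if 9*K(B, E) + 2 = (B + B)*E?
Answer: 8352100/9 ≈ 9.2801e+5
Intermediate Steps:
K(B, E) = -2/9 + 2*B*E/9 (K(B, E) = -2/9 + ((B + B)*E)/9 = -2/9 + ((2*B)*E)/9 = -2/9 + (2*B*E)/9 = -2/9 + 2*B*E/9)
(K(14, 8) - 988)² = ((-2/9 + (2/9)*14*8) - 988)² = ((-2/9 + 224/9) - 988)² = (74/3 - 988)² = (-2890/3)² = 8352100/9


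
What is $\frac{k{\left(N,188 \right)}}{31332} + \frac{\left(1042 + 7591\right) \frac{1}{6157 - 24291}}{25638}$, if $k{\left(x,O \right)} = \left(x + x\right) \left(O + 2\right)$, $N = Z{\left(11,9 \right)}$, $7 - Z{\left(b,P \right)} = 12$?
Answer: $- \frac{24544931221}{404634931204} \approx -0.060659$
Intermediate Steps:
$Z{\left(b,P \right)} = -5$ ($Z{\left(b,P \right)} = 7 - 12 = -5$)
$N = -5$
$k{\left(x,O \right)} = 2 x \left(2 + O\right)$
$\frac{k{\left(N,188 \right)}}{31332} + \frac{\left(1042 + 7591\right) \frac{1}{6157 - 24291}}{25638} = \frac{2 \left(-5\right) \left(2 + 188\right)}{31332} + \frac{\left(1042 + 7591\right) \frac{1}{6157 - 24291}}{25638} = 2 \left(-5\right) 190 \cdot \frac{1}{31332} + \frac{8633}{-18134} \cdot \frac{1}{25638} = \left(-1900\right) \frac{1}{31332} + 8633 \left(- \frac{1}{18134}\right) \frac{1}{25638} = - \frac{475}{7833} - \frac{8633}{464919492} = - \frac{24544931221}{404634931204}$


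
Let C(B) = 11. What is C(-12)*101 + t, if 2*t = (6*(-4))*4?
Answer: 1063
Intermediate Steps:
t = -48 (t = ((6*(-4))*4)/2 = (-24*4)/2 = (½)*(-96) = -48)
C(-12)*101 + t = 11*101 - 48 = 1111 - 48 = 1063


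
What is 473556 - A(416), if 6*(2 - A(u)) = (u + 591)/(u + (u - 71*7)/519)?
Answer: 204407864095/431646 ≈ 4.7355e+5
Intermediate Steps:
A(u) = 2 - (591 + u)/(6*(-497/519 + 520*u/519)) (A(u) = 2 - (u + 591)/(6*(u + (u - 71*7)/519)) = 2 - (591 + u)/(6*(u + (u - 497)/519)) = 2 - (591 + u)/(6*(u + (-497 + u)/519)) = 2 - (591 + u)/(6*(u + (-497/519 + u/519))) = 2 - (591 + u)/(6*(-497/519 + 520*u/519)))
473556 - A(416) = 473556 - (-104231 + 1907*416)/(2*(-497 + 520*416)) = 473556 - (-104231 + 793312)/(2*(-497 + 216320)) = 473556 - 689081/(2*215823) = 473556 - 1*689081/431646 = 473556 - 689081/431646 = 204407864095/431646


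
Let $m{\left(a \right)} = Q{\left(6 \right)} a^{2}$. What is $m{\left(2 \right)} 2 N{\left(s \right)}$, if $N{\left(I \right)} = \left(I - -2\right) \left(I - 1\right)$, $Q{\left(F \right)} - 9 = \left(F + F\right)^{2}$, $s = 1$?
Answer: $0$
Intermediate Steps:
$Q{\left(F \right)} = 9 + 4 F^{2}$ ($Q{\left(F \right)} = 9 + \left(F + F\right)^{2} = 9 + \left(2 F\right)^{2} = 9 + 4 F^{2}$)
$m{\left(a \right)} = 153 a^{2}$ ($m{\left(a \right)} = \left(9 + 4 \cdot 6^{2}\right) a^{2} = \left(9 + 4 \cdot 36\right) a^{2} = \left(9 + 144\right) a^{2} = 153 a^{2}$)
$N{\left(I \right)} = \left(-1 + I\right) \left(2 + I\right)$ ($N{\left(I \right)} = \left(I + \left(-2 + 4\right)\right) \left(-1 + I\right) = \left(I + 2\right) \left(-1 + I\right) = \left(2 + I\right) \left(-1 + I\right) = \left(-1 + I\right) \left(2 + I\right)$)
$m{\left(2 \right)} 2 N{\left(s \right)} = 153 \cdot 2^{2} \cdot 2 \left(-2 + 1 + 1^{2}\right) = 153 \cdot 4 \cdot 2 \left(-2 + 1 + 1\right) = 612 \cdot 2 \cdot 0 = 1224 \cdot 0 = 0$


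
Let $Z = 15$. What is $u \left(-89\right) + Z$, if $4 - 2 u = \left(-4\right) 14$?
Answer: $-2655$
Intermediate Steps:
$u = 30$ ($u = 2 - \frac{\left(-4\right) 14}{2} = 2 - -28 = 2 + 28 = 30$)
$u \left(-89\right) + Z = 30 \left(-89\right) + 15 = -2670 + 15 = -2655$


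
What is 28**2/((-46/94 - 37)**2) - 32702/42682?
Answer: -3451123787/16564051901 ≈ -0.20835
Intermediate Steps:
28**2/((-46/94 - 37)**2) - 32702/42682 = 784/((-46*1/94 - 37)**2) - 32702*1/42682 = 784/((-23/47 - 37)**2) - 16351/21341 = 784/((-1762/47)**2) - 16351/21341 = 784/(3104644/2209) - 16351/21341 = 784*(2209/3104644) - 16351/21341 = 432964/776161 - 16351/21341 = -3451123787/16564051901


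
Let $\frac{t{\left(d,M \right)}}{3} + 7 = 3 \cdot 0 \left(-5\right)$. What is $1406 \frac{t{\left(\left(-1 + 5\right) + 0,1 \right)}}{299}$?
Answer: $- \frac{29526}{299} \approx -98.749$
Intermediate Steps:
$t{\left(d,M \right)} = -21$ ($t{\left(d,M \right)} = -21 + 3 \cdot 3 \cdot 0 \left(-5\right) = -21 + 3 \cdot 3 \cdot 0 = -21 + 3 \cdot 0 = -21 + 0 = -21$)
$1406 \frac{t{\left(\left(-1 + 5\right) + 0,1 \right)}}{299} = 1406 \left(- \frac{21}{299}\right) = - \frac{29526}{299}$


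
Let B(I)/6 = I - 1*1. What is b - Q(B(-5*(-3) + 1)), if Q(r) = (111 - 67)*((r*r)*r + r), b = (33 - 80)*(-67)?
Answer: -32076811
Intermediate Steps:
b = 3149 (b = -47*(-67) = 3149)
B(I) = -6 + 6*I (B(I) = 6*(I - 1*1) = 6*(I - 1) = 6*(-1 + I) = -6 + 6*I)
Q(r) = 44*r + 44*r**3 (Q(r) = 44*(r**2*r + r) = 44*(r**3 + r) = 44*(r + r**3) = 44*r + 44*r**3)
b - Q(B(-5*(-3) + 1)) = 3149 - 44*(-6 + 6*(-5*(-3) + 1))*(1 + (-6 + 6*(-5*(-3) + 1))**2) = 3149 - 44*(-6 + 6*(15 + 1))*(1 + (-6 + 6*(15 + 1))**2) = 3149 - 44*(-6 + 6*16)*(1 + (-6 + 6*16)**2) = 3149 - 44*(-6 + 96)*(1 + (-6 + 96)**2) = 3149 - 44*90*(1 + 90**2) = 3149 - 44*90*(1 + 8100) = 3149 - 44*90*8101 = 3149 - 1*32079960 = 3149 - 32079960 = -32076811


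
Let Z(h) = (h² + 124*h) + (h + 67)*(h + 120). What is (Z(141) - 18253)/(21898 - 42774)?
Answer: -18350/5219 ≈ -3.5160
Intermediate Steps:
Z(h) = h² + 124*h + (67 + h)*(120 + h) (Z(h) = (h² + 124*h) + (67 + h)*(120 + h) = h² + 124*h + (67 + h)*(120 + h))
(Z(141) - 18253)/(21898 - 42774) = ((8040 + 2*141² + 311*141) - 18253)/(21898 - 42774) = ((8040 + 2*19881 + 43851) - 18253)/(-20876) = ((8040 + 39762 + 43851) - 18253)*(-1/20876) = (91653 - 18253)*(-1/20876) = 73400*(-1/20876) = -18350/5219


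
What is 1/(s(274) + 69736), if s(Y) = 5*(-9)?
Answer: 1/69691 ≈ 1.4349e-5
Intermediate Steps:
s(Y) = -45
1/(s(274) + 69736) = 1/(-45 + 69736) = 1/69691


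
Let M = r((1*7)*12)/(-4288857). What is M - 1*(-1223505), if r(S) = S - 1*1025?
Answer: 5247437984726/4288857 ≈ 1.2235e+6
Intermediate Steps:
r(S) = -1025 + S (r(S) = S - 1025 = -1025 + S)
M = 941/4288857 (M = (-1025 + (1*7)*12)/(-4288857) = (-1025 + 7*12)*(-1/4288857) = (-1025 + 84)*(-1/4288857) = -941*(-1/4288857) = 941/4288857 ≈ 0.00021941)
M - 1*(-1223505) = 941/4288857 - 1*(-1223505) = 941/4288857 + 1223505 = 5247437984726/4288857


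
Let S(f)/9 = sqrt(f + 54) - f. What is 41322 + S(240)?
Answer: 39162 + 63*sqrt(6) ≈ 39316.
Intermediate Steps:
S(f) = -9*f + 9*sqrt(54 + f) (S(f) = 9*(sqrt(f + 54) - f) = 9*(sqrt(54 + f) - f) = -9*f + 9*sqrt(54 + f))
41322 + S(240) = 41322 + (-9*240 + 9*sqrt(54 + 240)) = 41322 + (-2160 + 9*sqrt(294)) = 41322 + (-2160 + 9*(7*sqrt(6))) = 41322 + (-2160 + 63*sqrt(6)) = 39162 + 63*sqrt(6)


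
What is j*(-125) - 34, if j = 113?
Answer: -14159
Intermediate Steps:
j*(-125) - 34 = 113*(-125) - 34 = -14125 - 34 = -14159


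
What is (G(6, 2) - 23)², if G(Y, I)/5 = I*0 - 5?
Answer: 2304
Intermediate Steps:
G(Y, I) = -25 (G(Y, I) = 5*(I*0 - 5) = 5*(0 - 5) = 5*(-5) = -25)
(G(6, 2) - 23)² = (-25 - 23)² = (-48)² = 2304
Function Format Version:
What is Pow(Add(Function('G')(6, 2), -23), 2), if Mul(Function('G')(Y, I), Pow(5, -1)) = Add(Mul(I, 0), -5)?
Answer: 2304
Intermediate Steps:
Function('G')(Y, I) = -25 (Function('G')(Y, I) = Mul(5, Add(Mul(I, 0), -5)) = Mul(5, Add(0, -5)) = Mul(5, -5) = -25)
Pow(Add(Function('G')(6, 2), -23), 2) = Pow(Add(-25, -23), 2) = Pow(-48, 2) = 2304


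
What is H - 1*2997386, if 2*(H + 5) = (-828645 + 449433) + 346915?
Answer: -6027079/2 ≈ -3.0135e+6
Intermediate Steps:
H = -32307/2 (H = -5 + ((-828645 + 449433) + 346915)/2 = -5 + (-379212 + 346915)/2 = -5 + (½)*(-32297) = -5 - 32297/2 = -32307/2 ≈ -16154.)
H - 1*2997386 = -32307/2 - 1*2997386 = -32307/2 - 2997386 = -6027079/2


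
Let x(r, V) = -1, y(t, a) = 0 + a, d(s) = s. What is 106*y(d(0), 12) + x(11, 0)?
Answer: 1271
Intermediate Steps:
y(t, a) = a
106*y(d(0), 12) + x(11, 0) = 106*12 - 1 = 1272 - 1 = 1271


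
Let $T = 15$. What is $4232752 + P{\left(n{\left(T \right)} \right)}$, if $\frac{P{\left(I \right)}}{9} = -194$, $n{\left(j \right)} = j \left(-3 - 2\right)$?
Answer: $4231006$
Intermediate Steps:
$n{\left(j \right)} = - 5 j$ ($n{\left(j \right)} = j \left(-5\right) = - 5 j$)
$P{\left(I \right)} = -1746$ ($P{\left(I \right)} = 9 \left(-194\right) = -1746$)
$4232752 + P{\left(n{\left(T \right)} \right)} = 4232752 - 1746 = 4231006$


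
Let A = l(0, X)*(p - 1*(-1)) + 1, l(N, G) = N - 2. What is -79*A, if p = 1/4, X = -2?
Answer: 237/2 ≈ 118.50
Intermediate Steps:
p = ¼ ≈ 0.25000
l(N, G) = -2 + N
A = -3/2 (A = (-2 + 0)*(¼ - 1*(-1)) + 1 = -2*(¼ + 1) + 1 = -2*5/4 + 1 = -5/2 + 1 = -3/2 ≈ -1.5000)
-79*A = -79*(-3/2) = 237/2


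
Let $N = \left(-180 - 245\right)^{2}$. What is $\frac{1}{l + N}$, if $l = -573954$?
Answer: $- \frac{1}{393329} \approx -2.5424 \cdot 10^{-6}$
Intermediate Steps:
$N = 180625$ ($N = \left(-425\right)^{2} = 180625$)
$\frac{1}{l + N} = \frac{1}{-573954 + 180625} = \frac{1}{-393329} = - \frac{1}{393329}$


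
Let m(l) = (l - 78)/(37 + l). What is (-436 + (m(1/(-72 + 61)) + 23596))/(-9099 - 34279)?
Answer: -408787/765716 ≈ -0.53386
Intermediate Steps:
m(l) = (-78 + l)/(37 + l)
(-436 + (m(1/(-72 + 61)) + 23596))/(-9099 - 34279) = (-436 + ((-78 + 1/(-72 + 61))/(37 + 1/(-72 + 61)) + 23596))/(-9099 - 34279) = (-436 + ((-78 + 1/(-11))/(37 + 1/(-11)) + 23596))/(-43378) = (-436 + ((-78 - 1/11)/(37 - 1/11) + 23596))*(-1/43378) = (-436 + (-859/11/(406/11) + 23596))*(-1/43378) = (-436 + ((11/406)*(-859/11) + 23596))*(-1/43378) = (-436 + (-859/406 + 23596))*(-1/43378) = (-436 + 9579117/406)*(-1/43378) = (9402101/406)*(-1/43378) = -408787/765716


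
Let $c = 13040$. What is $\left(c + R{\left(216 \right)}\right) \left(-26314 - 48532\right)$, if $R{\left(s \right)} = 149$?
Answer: $-987143894$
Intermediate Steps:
$\left(c + R{\left(216 \right)}\right) \left(-26314 - 48532\right) = \left(13040 + 149\right) \left(-26314 - 48532\right) = 13189 \left(-74846\right) = -987143894$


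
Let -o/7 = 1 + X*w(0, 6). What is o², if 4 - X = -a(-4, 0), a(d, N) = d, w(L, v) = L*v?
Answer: 49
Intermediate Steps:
X = 0 (X = 4 - (-1)*(-4) = 4 - 1*4 = 4 - 4 = 0)
o = -7 (o = -7*(1 + 0*(0*6)) = -7*(1 + 0*0) = -7*(1 + 0) = -7*1 = -7)
o² = (-7)² = 49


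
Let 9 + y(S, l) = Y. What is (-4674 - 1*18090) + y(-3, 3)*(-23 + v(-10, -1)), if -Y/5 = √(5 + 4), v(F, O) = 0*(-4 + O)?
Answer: -22212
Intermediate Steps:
v(F, O) = 0
Y = -15 (Y = -5*√(5 + 4) = -5*√9 = -5*3 = -15)
y(S, l) = -24 (y(S, l) = -9 - 15 = -24)
(-4674 - 1*18090) + y(-3, 3)*(-23 + v(-10, -1)) = (-4674 - 1*18090) - 24*(-23 + 0) = (-4674 - 18090) - 24*(-23) = -22764 + 552 = -22212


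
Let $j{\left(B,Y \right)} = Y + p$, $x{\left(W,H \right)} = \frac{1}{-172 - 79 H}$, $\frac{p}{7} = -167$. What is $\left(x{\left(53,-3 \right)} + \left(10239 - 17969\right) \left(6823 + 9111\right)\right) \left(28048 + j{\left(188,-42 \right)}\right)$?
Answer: $- \frac{214858049830263}{65} \approx -3.3055 \cdot 10^{12}$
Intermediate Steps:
$p = -1169$ ($p = 7 \left(-167\right) = -1169$)
$j{\left(B,Y \right)} = -1169 + Y$ ($j{\left(B,Y \right)} = Y - 1169 = -1169 + Y$)
$\left(x{\left(53,-3 \right)} + \left(10239 - 17969\right) \left(6823 + 9111\right)\right) \left(28048 + j{\left(188,-42 \right)}\right) = \left(- \frac{1}{172 + 79 \left(-3\right)} + \left(10239 - 17969\right) \left(6823 + 9111\right)\right) \left(28048 - 1211\right) = \left(- \frac{1}{172 - 237} - 123169820\right) \left(28048 - 1211\right) = \left(- \frac{1}{-65} - 123169820\right) 26837 = \left(\left(-1\right) \left(- \frac{1}{65}\right) - 123169820\right) 26837 = \left(\frac{1}{65} - 123169820\right) 26837 = \left(- \frac{8006038299}{65}\right) 26837 = - \frac{214858049830263}{65}$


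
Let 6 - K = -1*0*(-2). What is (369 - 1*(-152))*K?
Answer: 3126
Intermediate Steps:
K = 6 (K = 6 - (-1*0)*(-2) = 6 - 0*(-2) = 6 - 1*0 = 6 + 0 = 6)
(369 - 1*(-152))*K = (369 - 1*(-152))*6 = (369 + 152)*6 = 521*6 = 3126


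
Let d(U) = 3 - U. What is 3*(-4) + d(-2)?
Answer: -7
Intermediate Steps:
3*(-4) + d(-2) = 3*(-4) + (3 - 1*(-2)) = -12 + (3 + 2) = -12 + 5 = -7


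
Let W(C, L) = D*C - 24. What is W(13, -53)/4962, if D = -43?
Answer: -583/4962 ≈ -0.11749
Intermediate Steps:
W(C, L) = -24 - 43*C (W(C, L) = -43*C - 24 = -24 - 43*C)
W(13, -53)/4962 = (-24 - 43*13)/4962 = (-24 - 559)*(1/4962) = -583*1/4962 = -583/4962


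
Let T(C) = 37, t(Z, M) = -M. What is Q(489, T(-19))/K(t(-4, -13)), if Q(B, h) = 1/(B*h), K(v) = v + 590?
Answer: 1/10910079 ≈ 9.1658e-8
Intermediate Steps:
K(v) = 590 + v
Q(B, h) = 1/(B*h)
Q(489, T(-19))/K(t(-4, -13)) = (1/(489*37))/(590 - 1*(-13)) = ((1/489)*(1/37))/(590 + 13) = (1/18093)/603 = (1/18093)*(1/603) = 1/10910079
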